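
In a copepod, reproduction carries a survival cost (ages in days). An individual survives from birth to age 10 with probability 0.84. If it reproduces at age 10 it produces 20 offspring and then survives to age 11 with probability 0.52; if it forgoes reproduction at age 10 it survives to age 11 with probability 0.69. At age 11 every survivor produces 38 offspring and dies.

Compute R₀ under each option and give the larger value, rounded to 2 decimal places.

breed at age 10: R₀ = 0.84 × (20 + 0.52 × 38) = 0.84 × 39.7600 = 33.3984
delay to age 11: R₀ = 0.84 × (0.69 × 38) = 0.84 × 26.2200 = 22.0248
Higher: breed at age 10 (33.3984).

33.40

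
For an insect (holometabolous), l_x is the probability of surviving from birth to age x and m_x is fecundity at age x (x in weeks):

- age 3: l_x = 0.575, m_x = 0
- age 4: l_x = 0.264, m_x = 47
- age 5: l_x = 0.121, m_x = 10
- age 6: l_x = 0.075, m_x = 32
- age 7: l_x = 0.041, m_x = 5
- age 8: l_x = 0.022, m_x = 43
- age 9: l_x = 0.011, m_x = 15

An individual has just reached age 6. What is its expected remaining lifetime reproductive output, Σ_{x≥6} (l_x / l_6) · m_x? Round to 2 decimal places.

49.55

l_6 = 0.075. Conditional survival from age 6 to x is l_x / l_6.
  x=6: (0.075/0.075) × 32 = 32.0000
  x=7: (0.041/0.075) × 5 = 2.7333
  x=8: (0.022/0.075) × 43 = 12.6133
  x=9: (0.011/0.075) × 15 = 2.2000
Sum = 32.0000 + 2.7333 + 12.6133 + 2.2000 = 49.5467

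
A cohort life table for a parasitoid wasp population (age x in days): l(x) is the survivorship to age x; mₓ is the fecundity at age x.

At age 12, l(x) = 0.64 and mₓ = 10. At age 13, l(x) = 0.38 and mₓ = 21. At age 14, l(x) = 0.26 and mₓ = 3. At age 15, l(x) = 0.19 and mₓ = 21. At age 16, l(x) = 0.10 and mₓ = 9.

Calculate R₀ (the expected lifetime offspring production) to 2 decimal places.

20.05

R₀ = Σ l(x) mₓ:
  age 12: 0.64 × 10 = 6.4000
  age 13: 0.38 × 21 = 7.9800
  age 14: 0.26 × 3 = 0.7800
  age 15: 0.19 × 21 = 3.9900
  age 16: 0.10 × 9 = 0.9000
R₀ = 6.4000 + 7.9800 + 0.7800 + 3.9900 + 0.9000 = 20.0500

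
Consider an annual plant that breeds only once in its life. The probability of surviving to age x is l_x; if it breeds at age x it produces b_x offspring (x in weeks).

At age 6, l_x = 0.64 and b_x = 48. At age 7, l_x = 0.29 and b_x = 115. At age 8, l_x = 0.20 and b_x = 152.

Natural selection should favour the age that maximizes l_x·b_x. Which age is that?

Expected offspring if breeding at age x = l_x × b_x:
  age 6: 0.64 × 48 = 30.720
  age 7: 0.29 × 115 = 33.350
  age 8: 0.20 × 152 = 30.400
Maximum at age 7 (33.350).

7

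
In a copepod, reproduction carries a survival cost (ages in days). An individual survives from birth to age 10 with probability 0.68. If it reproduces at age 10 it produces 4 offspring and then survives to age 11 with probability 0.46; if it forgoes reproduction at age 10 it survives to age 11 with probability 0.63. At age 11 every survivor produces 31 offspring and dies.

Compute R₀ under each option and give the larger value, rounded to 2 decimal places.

13.28

breed at age 10: R₀ = 0.68 × (4 + 0.46 × 31) = 0.68 × 18.2600 = 12.4168
delay to age 11: R₀ = 0.68 × (0.63 × 31) = 0.68 × 19.5300 = 13.2804
Higher: delay to age 11 (13.2804).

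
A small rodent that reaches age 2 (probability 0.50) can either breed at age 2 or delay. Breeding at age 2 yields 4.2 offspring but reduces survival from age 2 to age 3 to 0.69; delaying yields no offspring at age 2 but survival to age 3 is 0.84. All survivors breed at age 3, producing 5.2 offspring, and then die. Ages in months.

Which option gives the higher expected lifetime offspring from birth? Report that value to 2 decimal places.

3.89

breed at age 2: R₀ = 0.50 × (4.2 + 0.69 × 5.2) = 0.50 × 7.7880 = 3.8940
delay to age 3: R₀ = 0.50 × (0.84 × 5.2) = 0.50 × 4.3680 = 2.1840
Higher: breed at age 2 (3.8940).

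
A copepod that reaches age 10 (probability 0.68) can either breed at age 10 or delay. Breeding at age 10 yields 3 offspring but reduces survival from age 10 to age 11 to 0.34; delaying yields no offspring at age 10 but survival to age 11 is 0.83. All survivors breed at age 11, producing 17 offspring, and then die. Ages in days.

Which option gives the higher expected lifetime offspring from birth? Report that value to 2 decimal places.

breed at age 10: R₀ = 0.68 × (3 + 0.34 × 17) = 0.68 × 8.7800 = 5.9704
delay to age 11: R₀ = 0.68 × (0.83 × 17) = 0.68 × 14.1100 = 9.5948
Higher: delay to age 11 (9.5948).

9.59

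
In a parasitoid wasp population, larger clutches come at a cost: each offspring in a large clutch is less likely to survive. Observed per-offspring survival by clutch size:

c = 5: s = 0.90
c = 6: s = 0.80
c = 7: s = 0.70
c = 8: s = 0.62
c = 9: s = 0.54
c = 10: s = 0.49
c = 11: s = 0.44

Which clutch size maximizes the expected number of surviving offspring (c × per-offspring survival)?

8

Expected surviving offspring = c × s(c):
  c=5: 5 × 0.90 = 4.500
  c=6: 6 × 0.80 = 4.800
  c=7: 7 × 0.70 = 4.900
  c=8: 8 × 0.62 = 4.960
  c=9: 9 × 0.54 = 4.860
  c=10: 10 × 0.49 = 4.900
  c=11: 11 × 0.44 = 4.840
Maximum at c = 8 (4.960 surviving offspring).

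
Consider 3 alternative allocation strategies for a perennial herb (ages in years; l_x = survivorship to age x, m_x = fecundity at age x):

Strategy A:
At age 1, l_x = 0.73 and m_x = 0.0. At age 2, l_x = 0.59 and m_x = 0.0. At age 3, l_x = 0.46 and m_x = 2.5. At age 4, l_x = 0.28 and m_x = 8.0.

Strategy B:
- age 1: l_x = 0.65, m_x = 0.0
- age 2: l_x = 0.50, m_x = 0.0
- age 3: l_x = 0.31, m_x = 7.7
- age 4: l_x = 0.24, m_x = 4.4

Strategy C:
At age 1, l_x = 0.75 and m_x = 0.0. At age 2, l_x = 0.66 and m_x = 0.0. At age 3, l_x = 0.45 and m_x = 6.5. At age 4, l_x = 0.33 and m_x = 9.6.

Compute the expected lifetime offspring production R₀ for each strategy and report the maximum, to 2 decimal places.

6.09

Strategy A: R₀ = 0.73×0.0 + 0.59×0.0 + 0.46×2.5 + 0.28×8.0 = 3.3900
Strategy B: R₀ = 0.65×0.0 + 0.50×0.0 + 0.31×7.7 + 0.24×4.4 = 3.4430
Strategy C: R₀ = 0.75×0.0 + 0.66×0.0 + 0.45×6.5 + 0.33×9.6 = 6.0930
Highest R₀: strategy C with 6.0930.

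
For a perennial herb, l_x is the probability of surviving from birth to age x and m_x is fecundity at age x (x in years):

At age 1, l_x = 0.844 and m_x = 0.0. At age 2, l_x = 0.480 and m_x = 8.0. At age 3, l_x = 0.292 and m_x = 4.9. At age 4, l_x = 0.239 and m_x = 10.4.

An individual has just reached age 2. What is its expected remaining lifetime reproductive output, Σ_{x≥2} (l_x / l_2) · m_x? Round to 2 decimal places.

16.16

l_2 = 0.480. Conditional survival from age 2 to x is l_x / l_2.
  x=2: (0.480/0.480) × 8.0 = 8.0000
  x=3: (0.292/0.480) × 4.9 = 2.9808
  x=4: (0.239/0.480) × 10.4 = 5.1783
Sum = 8.0000 + 2.9808 + 5.1783 = 16.1592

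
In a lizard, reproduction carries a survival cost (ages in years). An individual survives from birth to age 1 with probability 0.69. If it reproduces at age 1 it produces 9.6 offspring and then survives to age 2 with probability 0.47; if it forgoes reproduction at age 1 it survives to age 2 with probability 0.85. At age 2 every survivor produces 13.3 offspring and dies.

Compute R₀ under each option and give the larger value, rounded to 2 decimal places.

10.94

breed at age 1: R₀ = 0.69 × (9.6 + 0.47 × 13.3) = 0.69 × 15.8510 = 10.9372
delay to age 2: R₀ = 0.69 × (0.85 × 13.3) = 0.69 × 11.3050 = 7.8004
Higher: breed at age 1 (10.9372).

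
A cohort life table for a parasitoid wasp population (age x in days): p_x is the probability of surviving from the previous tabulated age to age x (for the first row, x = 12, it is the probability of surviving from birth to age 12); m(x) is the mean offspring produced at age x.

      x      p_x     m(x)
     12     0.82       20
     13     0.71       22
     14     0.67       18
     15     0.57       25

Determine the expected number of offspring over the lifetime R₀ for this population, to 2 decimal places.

Survivorship from birth: l_x = p_12·p_13·…·p_x.
  l_12 = 0.82000
  l_13 = 0.58220
  l_14 = 0.39007
  l_15 = 0.22234
R₀ = Σ l_x m(x):
  age 12: 0.82000 × 20 = 16.4000
  age 13: 0.58220 × 22 = 12.8084
  age 14: 0.39007 × 18 = 7.0213
  age 15: 0.22234 × 25 = 5.5585
R₀ = 16.4000 + 12.8084 + 7.0213 + 5.5585 = 41.7882

41.79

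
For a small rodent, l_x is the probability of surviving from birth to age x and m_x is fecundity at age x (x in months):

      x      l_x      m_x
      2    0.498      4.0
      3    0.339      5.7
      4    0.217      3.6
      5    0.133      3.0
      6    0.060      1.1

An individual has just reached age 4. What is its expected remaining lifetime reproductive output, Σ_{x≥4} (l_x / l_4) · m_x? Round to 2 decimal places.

5.74

l_4 = 0.217. Conditional survival from age 4 to x is l_x / l_4.
  x=4: (0.217/0.217) × 3.6 = 3.6000
  x=5: (0.133/0.217) × 3.0 = 1.8387
  x=6: (0.060/0.217) × 1.1 = 0.3041
Sum = 3.6000 + 1.8387 + 0.3041 = 5.7429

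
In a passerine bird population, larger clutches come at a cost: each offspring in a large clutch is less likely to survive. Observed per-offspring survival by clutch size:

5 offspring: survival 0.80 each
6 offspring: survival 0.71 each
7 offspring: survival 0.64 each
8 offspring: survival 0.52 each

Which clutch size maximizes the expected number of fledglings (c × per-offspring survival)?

Expected fledglings = c × s(c):
  c=5: 5 × 0.80 = 4.000
  c=6: 6 × 0.71 = 4.260
  c=7: 7 × 0.64 = 4.480
  c=8: 8 × 0.52 = 4.160
Maximum at c = 7 (4.480 fledglings).

7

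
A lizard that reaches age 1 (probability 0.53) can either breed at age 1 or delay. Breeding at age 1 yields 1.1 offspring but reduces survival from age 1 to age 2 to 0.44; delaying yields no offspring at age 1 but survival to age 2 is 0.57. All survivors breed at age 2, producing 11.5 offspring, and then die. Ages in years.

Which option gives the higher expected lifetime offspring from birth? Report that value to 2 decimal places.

3.47

breed at age 1: R₀ = 0.53 × (1.1 + 0.44 × 11.5) = 0.53 × 6.1600 = 3.2648
delay to age 2: R₀ = 0.53 × (0.57 × 11.5) = 0.53 × 6.5550 = 3.4741
Higher: delay to age 2 (3.4741).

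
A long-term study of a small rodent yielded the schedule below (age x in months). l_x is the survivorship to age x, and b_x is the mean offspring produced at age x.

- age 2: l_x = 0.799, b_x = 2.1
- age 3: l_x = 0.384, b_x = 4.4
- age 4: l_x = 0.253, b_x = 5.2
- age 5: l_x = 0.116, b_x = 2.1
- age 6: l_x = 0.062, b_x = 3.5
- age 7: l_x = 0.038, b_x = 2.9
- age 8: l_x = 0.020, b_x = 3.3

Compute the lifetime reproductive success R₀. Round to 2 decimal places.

R₀ = Σ l_x b_x:
  age 2: 0.799 × 2.1 = 1.6779
  age 3: 0.384 × 4.4 = 1.6896
  age 4: 0.253 × 5.2 = 1.3156
  age 5: 0.116 × 2.1 = 0.2436
  age 6: 0.062 × 3.5 = 0.2170
  age 7: 0.038 × 2.9 = 0.1102
  age 8: 0.020 × 3.3 = 0.0660
R₀ = 1.6779 + 1.6896 + 1.3156 + 0.2436 + 0.2170 + 0.1102 + 0.0660 = 5.3199

5.32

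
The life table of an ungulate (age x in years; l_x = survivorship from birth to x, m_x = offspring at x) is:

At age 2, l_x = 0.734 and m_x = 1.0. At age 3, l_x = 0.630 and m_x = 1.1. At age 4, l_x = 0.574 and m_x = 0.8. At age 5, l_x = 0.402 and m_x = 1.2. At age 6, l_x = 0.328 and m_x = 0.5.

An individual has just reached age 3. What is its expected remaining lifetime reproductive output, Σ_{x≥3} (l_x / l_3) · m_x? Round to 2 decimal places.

2.85

l_3 = 0.630. Conditional survival from age 3 to x is l_x / l_3.
  x=3: (0.630/0.630) × 1.1 = 1.1000
  x=4: (0.574/0.630) × 0.8 = 0.7289
  x=5: (0.402/0.630) × 1.2 = 0.7657
  x=6: (0.328/0.630) × 0.5 = 0.2603
Sum = 1.1000 + 0.7289 + 0.7657 + 0.2603 = 2.8549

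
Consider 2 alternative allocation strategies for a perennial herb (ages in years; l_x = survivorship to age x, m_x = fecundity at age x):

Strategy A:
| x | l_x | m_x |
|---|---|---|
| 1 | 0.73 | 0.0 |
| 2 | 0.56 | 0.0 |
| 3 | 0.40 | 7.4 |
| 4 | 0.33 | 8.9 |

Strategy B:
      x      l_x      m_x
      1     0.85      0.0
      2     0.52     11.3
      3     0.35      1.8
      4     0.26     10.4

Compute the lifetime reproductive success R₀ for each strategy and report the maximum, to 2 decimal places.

9.21

Strategy A: R₀ = 0.73×0.0 + 0.56×0.0 + 0.40×7.4 + 0.33×8.9 = 5.8970
Strategy B: R₀ = 0.85×0.0 + 0.52×11.3 + 0.35×1.8 + 0.26×10.4 = 9.2100
Highest R₀: strategy B with 9.2100.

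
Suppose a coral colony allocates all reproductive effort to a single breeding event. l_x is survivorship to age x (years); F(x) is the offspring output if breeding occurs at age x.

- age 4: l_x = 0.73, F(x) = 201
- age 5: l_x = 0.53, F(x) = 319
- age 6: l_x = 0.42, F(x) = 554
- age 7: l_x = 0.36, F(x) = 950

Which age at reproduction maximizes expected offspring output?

7

Expected offspring if breeding at age x = l_x × F(x):
  age 4: 0.73 × 201 = 146.730
  age 5: 0.53 × 319 = 169.070
  age 6: 0.42 × 554 = 232.680
  age 7: 0.36 × 950 = 342.000
Maximum at age 7 (342.000).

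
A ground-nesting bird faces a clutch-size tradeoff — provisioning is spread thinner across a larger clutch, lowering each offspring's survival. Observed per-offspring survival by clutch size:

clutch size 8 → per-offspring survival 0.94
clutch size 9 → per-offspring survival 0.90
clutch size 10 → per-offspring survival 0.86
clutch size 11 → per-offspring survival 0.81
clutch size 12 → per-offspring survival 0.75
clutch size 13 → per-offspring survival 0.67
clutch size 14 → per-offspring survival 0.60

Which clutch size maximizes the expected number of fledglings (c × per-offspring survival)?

12

Expected fledglings = c × s(c):
  c=8: 8 × 0.94 = 7.520
  c=9: 9 × 0.90 = 8.100
  c=10: 10 × 0.86 = 8.600
  c=11: 11 × 0.81 = 8.910
  c=12: 12 × 0.75 = 9.000
  c=13: 13 × 0.67 = 8.710
  c=14: 14 × 0.60 = 8.400
Maximum at c = 12 (9.000 fledglings).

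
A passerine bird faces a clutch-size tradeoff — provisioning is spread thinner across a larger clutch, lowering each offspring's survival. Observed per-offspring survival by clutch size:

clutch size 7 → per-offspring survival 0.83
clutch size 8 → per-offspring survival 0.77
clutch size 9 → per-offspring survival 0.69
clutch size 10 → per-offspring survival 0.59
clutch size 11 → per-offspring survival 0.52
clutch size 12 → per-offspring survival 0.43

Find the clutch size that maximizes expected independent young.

9

Expected independent young = c × s(c):
  c=7: 7 × 0.83 = 5.810
  c=8: 8 × 0.77 = 6.160
  c=9: 9 × 0.69 = 6.210
  c=10: 10 × 0.59 = 5.900
  c=11: 11 × 0.52 = 5.720
  c=12: 12 × 0.43 = 5.160
Maximum at c = 9 (6.210 independent young).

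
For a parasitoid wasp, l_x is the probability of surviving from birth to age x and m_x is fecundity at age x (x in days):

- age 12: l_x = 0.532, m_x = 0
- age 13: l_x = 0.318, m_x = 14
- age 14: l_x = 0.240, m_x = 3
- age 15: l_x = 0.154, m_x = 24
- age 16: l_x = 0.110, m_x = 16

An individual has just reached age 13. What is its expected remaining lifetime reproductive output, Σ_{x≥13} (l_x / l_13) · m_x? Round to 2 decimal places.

33.42

l_13 = 0.318. Conditional survival from age 13 to x is l_x / l_13.
  x=13: (0.318/0.318) × 14 = 14.0000
  x=14: (0.240/0.318) × 3 = 2.2642
  x=15: (0.154/0.318) × 24 = 11.6226
  x=16: (0.110/0.318) × 16 = 5.5346
Sum = 14.0000 + 2.2642 + 11.6226 + 5.5346 = 33.4214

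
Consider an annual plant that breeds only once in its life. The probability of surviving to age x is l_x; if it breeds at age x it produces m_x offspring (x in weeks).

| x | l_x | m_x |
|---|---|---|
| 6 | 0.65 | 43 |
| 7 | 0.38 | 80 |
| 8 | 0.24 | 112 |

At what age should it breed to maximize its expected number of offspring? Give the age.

Expected offspring if breeding at age x = l_x × m_x:
  age 6: 0.65 × 43 = 27.950
  age 7: 0.38 × 80 = 30.400
  age 8: 0.24 × 112 = 26.880
Maximum at age 7 (30.400).

7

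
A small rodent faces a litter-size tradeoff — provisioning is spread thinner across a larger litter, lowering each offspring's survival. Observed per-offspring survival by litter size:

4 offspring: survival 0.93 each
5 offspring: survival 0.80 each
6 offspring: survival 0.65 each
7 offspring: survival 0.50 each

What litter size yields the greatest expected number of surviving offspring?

5

Expected surviving offspring = c × s(c):
  c=4: 4 × 0.93 = 3.720
  c=5: 5 × 0.80 = 4.000
  c=6: 6 × 0.65 = 3.900
  c=7: 7 × 0.50 = 3.500
Maximum at c = 5 (4.000 surviving offspring).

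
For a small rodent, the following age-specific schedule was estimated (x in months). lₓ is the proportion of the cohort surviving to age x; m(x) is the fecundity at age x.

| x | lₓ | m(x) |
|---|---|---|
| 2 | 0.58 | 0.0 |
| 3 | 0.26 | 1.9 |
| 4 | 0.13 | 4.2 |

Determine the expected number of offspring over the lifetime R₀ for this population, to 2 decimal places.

1.04

R₀ = Σ lₓ m(x):
  age 2: 0.58 × 0.0 = 0.0000
  age 3: 0.26 × 1.9 = 0.4940
  age 4: 0.13 × 4.2 = 0.5460
R₀ = 0.0000 + 0.4940 + 0.5460 = 1.0400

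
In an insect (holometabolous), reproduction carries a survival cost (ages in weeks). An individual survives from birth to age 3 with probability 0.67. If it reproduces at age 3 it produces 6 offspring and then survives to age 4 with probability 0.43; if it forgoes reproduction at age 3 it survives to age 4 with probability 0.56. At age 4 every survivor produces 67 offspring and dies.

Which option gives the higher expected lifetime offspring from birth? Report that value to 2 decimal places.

25.14

breed at age 3: R₀ = 0.67 × (6 + 0.43 × 67) = 0.67 × 34.8100 = 23.3227
delay to age 4: R₀ = 0.67 × (0.56 × 67) = 0.67 × 37.5200 = 25.1384
Higher: delay to age 4 (25.1384).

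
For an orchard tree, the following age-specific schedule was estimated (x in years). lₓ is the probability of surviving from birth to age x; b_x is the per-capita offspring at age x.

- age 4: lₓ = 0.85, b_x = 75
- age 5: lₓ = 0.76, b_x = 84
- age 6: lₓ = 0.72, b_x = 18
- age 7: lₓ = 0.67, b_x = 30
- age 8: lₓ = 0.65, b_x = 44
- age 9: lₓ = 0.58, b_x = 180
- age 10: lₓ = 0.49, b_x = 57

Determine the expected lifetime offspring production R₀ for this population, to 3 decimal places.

321.580

R₀ = Σ lₓ b_x:
  age 4: 0.85 × 75 = 63.7500
  age 5: 0.76 × 84 = 63.8400
  age 6: 0.72 × 18 = 12.9600
  age 7: 0.67 × 30 = 20.1000
  age 8: 0.65 × 44 = 28.6000
  age 9: 0.58 × 180 = 104.4000
  age 10: 0.49 × 57 = 27.9300
R₀ = 63.7500 + 63.8400 + 12.9600 + 20.1000 + 28.6000 + 104.4000 + 27.9300 = 321.5800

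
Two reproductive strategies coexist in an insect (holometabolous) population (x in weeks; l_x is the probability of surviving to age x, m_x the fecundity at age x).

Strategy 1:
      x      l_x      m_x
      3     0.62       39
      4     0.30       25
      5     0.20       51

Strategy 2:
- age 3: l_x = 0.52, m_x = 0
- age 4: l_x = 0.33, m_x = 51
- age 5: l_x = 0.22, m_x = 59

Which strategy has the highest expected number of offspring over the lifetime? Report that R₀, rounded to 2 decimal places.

41.88

Strategy 1: R₀ = 0.62×39 + 0.30×25 + 0.20×51 = 41.8800
Strategy 2: R₀ = 0.52×0 + 0.33×51 + 0.22×59 = 29.8100
Highest R₀: strategy 1 with 41.8800.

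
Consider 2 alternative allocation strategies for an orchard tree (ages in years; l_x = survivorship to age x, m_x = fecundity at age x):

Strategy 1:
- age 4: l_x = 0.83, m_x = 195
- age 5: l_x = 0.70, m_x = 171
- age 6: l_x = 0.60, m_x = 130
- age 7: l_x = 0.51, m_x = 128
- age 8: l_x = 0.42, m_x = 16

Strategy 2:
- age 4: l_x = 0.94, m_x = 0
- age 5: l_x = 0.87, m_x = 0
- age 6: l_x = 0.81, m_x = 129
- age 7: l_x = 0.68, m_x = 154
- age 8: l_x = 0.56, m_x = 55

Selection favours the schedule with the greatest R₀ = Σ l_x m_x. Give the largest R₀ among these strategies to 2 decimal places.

Strategy 1: R₀ = 0.83×195 + 0.70×171 + 0.60×130 + 0.51×128 + 0.42×16 = 431.5500
Strategy 2: R₀ = 0.94×0 + 0.87×0 + 0.81×129 + 0.68×154 + 0.56×55 = 240.0100
Highest R₀: strategy 1 with 431.5500.

431.55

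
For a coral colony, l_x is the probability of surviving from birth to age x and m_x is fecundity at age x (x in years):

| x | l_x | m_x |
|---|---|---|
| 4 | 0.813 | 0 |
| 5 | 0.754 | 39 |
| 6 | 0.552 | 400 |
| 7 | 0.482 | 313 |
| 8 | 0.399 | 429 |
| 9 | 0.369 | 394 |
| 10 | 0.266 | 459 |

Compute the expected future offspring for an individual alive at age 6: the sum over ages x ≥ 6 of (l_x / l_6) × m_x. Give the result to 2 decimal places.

l_6 = 0.552. Conditional survival from age 6 to x is l_x / l_6.
  x=6: (0.552/0.552) × 400 = 400.0000
  x=7: (0.482/0.552) × 313 = 273.3080
  x=8: (0.399/0.552) × 429 = 310.0924
  x=9: (0.369/0.552) × 394 = 263.3804
  x=10: (0.266/0.552) × 459 = 221.1848
Sum = 400.0000 + 273.3080 + 310.0924 + 263.3804 + 221.1848 = 1467.9656

1467.97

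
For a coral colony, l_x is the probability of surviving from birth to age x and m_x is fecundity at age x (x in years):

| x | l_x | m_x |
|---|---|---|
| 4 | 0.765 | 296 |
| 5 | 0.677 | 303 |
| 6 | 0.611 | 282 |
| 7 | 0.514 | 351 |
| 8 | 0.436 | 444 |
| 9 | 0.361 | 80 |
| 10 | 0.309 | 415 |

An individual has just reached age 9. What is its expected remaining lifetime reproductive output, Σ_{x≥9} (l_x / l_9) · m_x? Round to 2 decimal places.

435.22

l_9 = 0.361. Conditional survival from age 9 to x is l_x / l_9.
  x=9: (0.361/0.361) × 80 = 80.0000
  x=10: (0.309/0.361) × 415 = 355.2216
Sum = 80.0000 + 355.2216 = 435.2216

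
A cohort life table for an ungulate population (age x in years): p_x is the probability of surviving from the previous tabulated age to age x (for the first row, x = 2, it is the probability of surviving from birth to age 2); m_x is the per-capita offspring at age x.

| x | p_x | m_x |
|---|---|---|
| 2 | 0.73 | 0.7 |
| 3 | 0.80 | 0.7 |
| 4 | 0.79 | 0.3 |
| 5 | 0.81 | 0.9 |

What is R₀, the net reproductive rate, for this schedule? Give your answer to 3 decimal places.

1.395

Survivorship from birth: l_x = p_2·p_3·…·p_x.
  l_2 = 0.73000
  l_3 = 0.58400
  l_4 = 0.46136
  l_5 = 0.37370
R₀ = Σ l_x m_x:
  age 2: 0.73000 × 0.7 = 0.5110
  age 3: 0.58400 × 0.7 = 0.4088
  age 4: 0.46136 × 0.3 = 0.1384
  age 5: 0.37370 × 0.9 = 0.3363
R₀ = 0.5110 + 0.4088 + 0.1384 + 0.3363 = 1.3945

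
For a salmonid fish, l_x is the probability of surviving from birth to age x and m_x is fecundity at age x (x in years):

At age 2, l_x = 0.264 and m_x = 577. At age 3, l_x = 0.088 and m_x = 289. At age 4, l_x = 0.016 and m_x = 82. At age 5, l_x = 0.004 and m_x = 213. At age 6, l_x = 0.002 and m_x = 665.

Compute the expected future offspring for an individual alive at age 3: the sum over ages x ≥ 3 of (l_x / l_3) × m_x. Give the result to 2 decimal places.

328.70

l_3 = 0.088. Conditional survival from age 3 to x is l_x / l_3.
  x=3: (0.088/0.088) × 289 = 289.0000
  x=4: (0.016/0.088) × 82 = 14.9091
  x=5: (0.004/0.088) × 213 = 9.6818
  x=6: (0.002/0.088) × 665 = 15.1136
Sum = 289.0000 + 14.9091 + 9.6818 + 15.1136 = 328.7045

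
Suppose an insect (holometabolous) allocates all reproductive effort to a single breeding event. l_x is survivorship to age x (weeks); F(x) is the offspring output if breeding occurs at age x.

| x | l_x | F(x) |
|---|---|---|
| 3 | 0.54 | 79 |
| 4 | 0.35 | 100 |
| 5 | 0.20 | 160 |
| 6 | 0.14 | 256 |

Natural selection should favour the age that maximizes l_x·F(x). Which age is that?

3

Expected offspring if breeding at age x = l_x × F(x):
  age 3: 0.54 × 79 = 42.660
  age 4: 0.35 × 100 = 35.000
  age 5: 0.20 × 160 = 32.000
  age 6: 0.14 × 256 = 35.840
Maximum at age 3 (42.660).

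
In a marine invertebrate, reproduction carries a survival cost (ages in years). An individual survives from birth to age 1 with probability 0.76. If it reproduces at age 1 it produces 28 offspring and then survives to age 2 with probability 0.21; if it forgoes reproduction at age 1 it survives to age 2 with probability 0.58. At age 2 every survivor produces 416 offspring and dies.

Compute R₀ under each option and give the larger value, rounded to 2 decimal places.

183.37

breed at age 1: R₀ = 0.76 × (28 + 0.21 × 416) = 0.76 × 115.3600 = 87.6736
delay to age 2: R₀ = 0.76 × (0.58 × 416) = 0.76 × 241.2800 = 183.3728
Higher: delay to age 2 (183.3728).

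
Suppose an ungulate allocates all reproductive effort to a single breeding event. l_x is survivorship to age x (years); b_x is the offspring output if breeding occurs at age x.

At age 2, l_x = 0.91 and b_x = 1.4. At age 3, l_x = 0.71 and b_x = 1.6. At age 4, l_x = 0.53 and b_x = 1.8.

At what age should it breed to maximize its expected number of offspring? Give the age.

2

Expected offspring if breeding at age x = l_x × b_x:
  age 2: 0.91 × 1.4 = 1.274
  age 3: 0.71 × 1.6 = 1.136
  age 4: 0.53 × 1.8 = 0.954
Maximum at age 2 (1.274).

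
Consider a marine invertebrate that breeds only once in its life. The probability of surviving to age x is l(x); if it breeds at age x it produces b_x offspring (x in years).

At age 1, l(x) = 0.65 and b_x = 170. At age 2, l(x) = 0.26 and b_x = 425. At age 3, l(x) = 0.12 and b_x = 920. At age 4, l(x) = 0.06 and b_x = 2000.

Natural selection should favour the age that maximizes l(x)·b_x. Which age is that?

Expected offspring if breeding at age x = l(x) × b_x:
  age 1: 0.65 × 170 = 110.500
  age 2: 0.26 × 425 = 110.500
  age 3: 0.12 × 920 = 110.400
  age 4: 0.06 × 2000 = 120.000
Maximum at age 4 (120.000).

4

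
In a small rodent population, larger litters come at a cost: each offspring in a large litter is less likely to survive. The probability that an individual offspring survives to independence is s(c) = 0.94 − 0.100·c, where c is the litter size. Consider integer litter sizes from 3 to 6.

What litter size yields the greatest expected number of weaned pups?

Expected weaned pups = c × s(c):
  c=3: 3 × 0.640 = 1.920
  c=4: 4 × 0.540 = 2.160
  c=5: 5 × 0.440 = 2.200
  c=6: 6 × 0.340 = 2.040
Maximum at c = 5 (2.200 weaned pups).

5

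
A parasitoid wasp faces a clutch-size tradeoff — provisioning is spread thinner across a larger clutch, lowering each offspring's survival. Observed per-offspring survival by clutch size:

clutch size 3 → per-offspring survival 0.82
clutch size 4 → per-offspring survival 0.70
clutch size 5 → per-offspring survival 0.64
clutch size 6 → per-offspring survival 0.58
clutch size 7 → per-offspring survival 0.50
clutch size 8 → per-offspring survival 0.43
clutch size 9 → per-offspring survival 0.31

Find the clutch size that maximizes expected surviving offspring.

7

Expected surviving offspring = c × s(c):
  c=3: 3 × 0.82 = 2.460
  c=4: 4 × 0.70 = 2.800
  c=5: 5 × 0.64 = 3.200
  c=6: 6 × 0.58 = 3.480
  c=7: 7 × 0.50 = 3.500
  c=8: 8 × 0.43 = 3.440
  c=9: 9 × 0.31 = 2.790
Maximum at c = 7 (3.500 surviving offspring).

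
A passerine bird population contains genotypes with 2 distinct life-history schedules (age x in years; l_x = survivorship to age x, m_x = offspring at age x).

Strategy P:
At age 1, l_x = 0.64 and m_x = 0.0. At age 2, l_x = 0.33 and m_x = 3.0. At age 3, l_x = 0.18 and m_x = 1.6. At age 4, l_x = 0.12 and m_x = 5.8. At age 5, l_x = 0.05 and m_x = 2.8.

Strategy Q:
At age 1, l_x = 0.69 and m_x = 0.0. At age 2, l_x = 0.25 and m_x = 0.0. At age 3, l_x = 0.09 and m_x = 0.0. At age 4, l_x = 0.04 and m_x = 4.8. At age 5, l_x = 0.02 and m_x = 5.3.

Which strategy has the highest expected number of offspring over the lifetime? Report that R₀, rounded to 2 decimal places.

Strategy P: R₀ = 0.64×0.0 + 0.33×3.0 + 0.18×1.6 + 0.12×5.8 + 0.05×2.8 = 2.1140
Strategy Q: R₀ = 0.69×0.0 + 0.25×0.0 + 0.09×0.0 + 0.04×4.8 + 0.02×5.3 = 0.2980
Highest R₀: strategy P with 2.1140.

2.11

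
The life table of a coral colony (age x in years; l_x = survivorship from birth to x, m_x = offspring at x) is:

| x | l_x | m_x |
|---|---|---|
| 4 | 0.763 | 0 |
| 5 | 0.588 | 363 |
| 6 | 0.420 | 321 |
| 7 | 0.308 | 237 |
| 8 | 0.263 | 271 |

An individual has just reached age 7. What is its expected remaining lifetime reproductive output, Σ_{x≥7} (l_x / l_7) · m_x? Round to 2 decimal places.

l_7 = 0.308. Conditional survival from age 7 to x is l_x / l_7.
  x=7: (0.308/0.308) × 237 = 237.0000
  x=8: (0.263/0.308) × 271 = 231.4058
Sum = 237.0000 + 231.4058 = 468.4058

468.41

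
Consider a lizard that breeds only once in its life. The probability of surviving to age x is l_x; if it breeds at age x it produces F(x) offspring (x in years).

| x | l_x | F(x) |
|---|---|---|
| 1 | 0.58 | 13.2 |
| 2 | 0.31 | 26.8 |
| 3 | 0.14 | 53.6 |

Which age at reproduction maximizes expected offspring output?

Expected offspring if breeding at age x = l_x × F(x):
  age 1: 0.58 × 13.2 = 7.656
  age 2: 0.31 × 26.8 = 8.308
  age 3: 0.14 × 53.6 = 7.504
Maximum at age 2 (8.308).

2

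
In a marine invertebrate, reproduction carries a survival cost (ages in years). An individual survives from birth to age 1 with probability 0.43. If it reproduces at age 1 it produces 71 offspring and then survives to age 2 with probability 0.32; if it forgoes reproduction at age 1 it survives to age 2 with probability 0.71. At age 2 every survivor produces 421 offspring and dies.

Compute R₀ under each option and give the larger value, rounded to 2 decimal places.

128.53

breed at age 1: R₀ = 0.43 × (71 + 0.32 × 421) = 0.43 × 205.7200 = 88.4596
delay to age 2: R₀ = 0.43 × (0.71 × 421) = 0.43 × 298.9100 = 128.5313
Higher: delay to age 2 (128.5313).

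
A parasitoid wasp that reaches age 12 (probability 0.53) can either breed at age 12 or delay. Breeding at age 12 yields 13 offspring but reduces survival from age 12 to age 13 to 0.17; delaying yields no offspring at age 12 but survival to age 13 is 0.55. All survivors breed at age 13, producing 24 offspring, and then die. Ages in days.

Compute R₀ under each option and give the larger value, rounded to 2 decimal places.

breed at age 12: R₀ = 0.53 × (13 + 0.17 × 24) = 0.53 × 17.0800 = 9.0524
delay to age 13: R₀ = 0.53 × (0.55 × 24) = 0.53 × 13.2000 = 6.9960
Higher: breed at age 12 (9.0524).

9.05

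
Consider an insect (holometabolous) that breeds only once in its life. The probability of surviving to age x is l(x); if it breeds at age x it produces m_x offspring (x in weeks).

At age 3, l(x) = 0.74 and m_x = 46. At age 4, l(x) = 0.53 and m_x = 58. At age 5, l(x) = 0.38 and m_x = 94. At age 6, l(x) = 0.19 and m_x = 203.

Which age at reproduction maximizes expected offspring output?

Expected offspring if breeding at age x = l(x) × m_x:
  age 3: 0.74 × 46 = 34.040
  age 4: 0.53 × 58 = 30.740
  age 5: 0.38 × 94 = 35.720
  age 6: 0.19 × 203 = 38.570
Maximum at age 6 (38.570).

6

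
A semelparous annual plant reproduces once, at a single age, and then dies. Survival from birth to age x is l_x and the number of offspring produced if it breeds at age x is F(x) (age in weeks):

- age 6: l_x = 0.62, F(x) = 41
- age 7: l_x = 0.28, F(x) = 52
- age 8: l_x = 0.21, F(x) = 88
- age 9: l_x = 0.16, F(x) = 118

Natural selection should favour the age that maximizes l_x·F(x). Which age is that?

6

Expected offspring if breeding at age x = l_x × F(x):
  age 6: 0.62 × 41 = 25.420
  age 7: 0.28 × 52 = 14.560
  age 8: 0.21 × 88 = 18.480
  age 9: 0.16 × 118 = 18.880
Maximum at age 6 (25.420).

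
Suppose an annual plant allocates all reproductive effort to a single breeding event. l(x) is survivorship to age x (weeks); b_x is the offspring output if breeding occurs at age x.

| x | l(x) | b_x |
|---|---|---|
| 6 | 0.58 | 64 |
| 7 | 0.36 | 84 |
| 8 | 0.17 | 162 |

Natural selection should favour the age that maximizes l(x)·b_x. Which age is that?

Expected offspring if breeding at age x = l(x) × b_x:
  age 6: 0.58 × 64 = 37.120
  age 7: 0.36 × 84 = 30.240
  age 8: 0.17 × 162 = 27.540
Maximum at age 6 (37.120).

6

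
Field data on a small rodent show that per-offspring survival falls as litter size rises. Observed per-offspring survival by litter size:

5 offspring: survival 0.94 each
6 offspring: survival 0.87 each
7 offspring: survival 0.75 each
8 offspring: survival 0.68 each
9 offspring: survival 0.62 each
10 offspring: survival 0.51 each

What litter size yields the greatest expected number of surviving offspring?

Expected surviving offspring = c × s(c):
  c=5: 5 × 0.94 = 4.700
  c=6: 6 × 0.87 = 5.220
  c=7: 7 × 0.75 = 5.250
  c=8: 8 × 0.68 = 5.440
  c=9: 9 × 0.62 = 5.580
  c=10: 10 × 0.51 = 5.100
Maximum at c = 9 (5.580 surviving offspring).

9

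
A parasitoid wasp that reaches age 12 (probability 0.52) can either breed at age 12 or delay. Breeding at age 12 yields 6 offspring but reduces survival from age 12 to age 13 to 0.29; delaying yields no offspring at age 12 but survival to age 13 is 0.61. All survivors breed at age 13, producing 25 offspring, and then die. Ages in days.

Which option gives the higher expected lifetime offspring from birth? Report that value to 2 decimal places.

7.93

breed at age 12: R₀ = 0.52 × (6 + 0.29 × 25) = 0.52 × 13.2500 = 6.8900
delay to age 13: R₀ = 0.52 × (0.61 × 25) = 0.52 × 15.2500 = 7.9300
Higher: delay to age 13 (7.9300).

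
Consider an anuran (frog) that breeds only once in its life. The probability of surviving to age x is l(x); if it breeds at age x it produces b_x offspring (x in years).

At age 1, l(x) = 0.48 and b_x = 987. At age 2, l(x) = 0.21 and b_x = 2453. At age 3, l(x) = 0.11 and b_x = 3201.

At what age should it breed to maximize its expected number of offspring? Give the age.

Expected offspring if breeding at age x = l(x) × b_x:
  age 1: 0.48 × 987 = 473.760
  age 2: 0.21 × 2453 = 515.130
  age 3: 0.11 × 3201 = 352.110
Maximum at age 2 (515.130).

2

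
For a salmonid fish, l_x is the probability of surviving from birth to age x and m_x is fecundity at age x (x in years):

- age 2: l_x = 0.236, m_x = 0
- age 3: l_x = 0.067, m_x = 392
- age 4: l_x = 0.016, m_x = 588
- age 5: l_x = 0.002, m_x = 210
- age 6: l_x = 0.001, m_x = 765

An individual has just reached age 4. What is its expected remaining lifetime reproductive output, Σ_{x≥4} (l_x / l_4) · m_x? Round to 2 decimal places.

l_4 = 0.016. Conditional survival from age 4 to x is l_x / l_4.
  x=4: (0.016/0.016) × 588 = 588.0000
  x=5: (0.002/0.016) × 210 = 26.2500
  x=6: (0.001/0.016) × 765 = 47.8125
Sum = 588.0000 + 26.2500 + 47.8125 = 662.0625

662.06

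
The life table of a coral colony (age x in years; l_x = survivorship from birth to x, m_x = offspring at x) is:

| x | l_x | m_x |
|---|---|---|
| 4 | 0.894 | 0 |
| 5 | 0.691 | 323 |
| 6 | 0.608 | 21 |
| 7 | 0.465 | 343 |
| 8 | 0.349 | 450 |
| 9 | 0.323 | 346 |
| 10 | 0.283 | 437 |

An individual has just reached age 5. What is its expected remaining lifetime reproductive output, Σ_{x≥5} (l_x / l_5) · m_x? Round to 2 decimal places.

l_5 = 0.691. Conditional survival from age 5 to x is l_x / l_5.
  x=5: (0.691/0.691) × 323 = 323.0000
  x=6: (0.608/0.691) × 21 = 18.4776
  x=7: (0.465/0.691) × 343 = 230.8177
  x=8: (0.349/0.691) × 450 = 227.2793
  x=9: (0.323/0.691) × 346 = 161.7337
  x=10: (0.283/0.691) × 437 = 178.9740
Sum = 323.0000 + 18.4776 + 230.8177 + 227.2793 + 161.7337 + 178.9740 = 1140.2822

1140.28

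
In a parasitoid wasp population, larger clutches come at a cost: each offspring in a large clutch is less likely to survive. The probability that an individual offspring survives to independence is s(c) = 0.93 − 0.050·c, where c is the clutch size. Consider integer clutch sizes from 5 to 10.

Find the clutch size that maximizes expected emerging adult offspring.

9

Expected emerging adult offspring = c × s(c):
  c=5: 5 × 0.680 = 3.400
  c=6: 6 × 0.630 = 3.780
  c=7: 7 × 0.580 = 4.060
  c=8: 8 × 0.530 = 4.240
  c=9: 9 × 0.480 = 4.320
  c=10: 10 × 0.430 = 4.300
Maximum at c = 9 (4.320 emerging adult offspring).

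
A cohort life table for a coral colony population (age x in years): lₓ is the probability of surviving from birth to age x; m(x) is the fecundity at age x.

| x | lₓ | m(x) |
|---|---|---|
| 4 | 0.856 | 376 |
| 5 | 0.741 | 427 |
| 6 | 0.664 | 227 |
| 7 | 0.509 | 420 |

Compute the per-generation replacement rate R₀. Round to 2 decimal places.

1002.77

R₀ = Σ lₓ m(x):
  age 4: 0.856 × 376 = 321.8560
  age 5: 0.741 × 427 = 316.4070
  age 6: 0.664 × 227 = 150.7280
  age 7: 0.509 × 420 = 213.7800
R₀ = 321.8560 + 316.4070 + 150.7280 + 213.7800 = 1002.7710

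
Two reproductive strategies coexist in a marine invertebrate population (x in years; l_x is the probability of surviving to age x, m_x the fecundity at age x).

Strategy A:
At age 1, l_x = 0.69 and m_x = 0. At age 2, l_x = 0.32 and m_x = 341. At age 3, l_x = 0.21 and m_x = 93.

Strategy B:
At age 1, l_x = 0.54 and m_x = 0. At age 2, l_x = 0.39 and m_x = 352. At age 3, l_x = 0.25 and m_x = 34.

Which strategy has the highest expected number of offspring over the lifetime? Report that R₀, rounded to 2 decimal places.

145.78

Strategy A: R₀ = 0.69×0 + 0.32×341 + 0.21×93 = 128.6500
Strategy B: R₀ = 0.54×0 + 0.39×352 + 0.25×34 = 145.7800
Highest R₀: strategy B with 145.7800.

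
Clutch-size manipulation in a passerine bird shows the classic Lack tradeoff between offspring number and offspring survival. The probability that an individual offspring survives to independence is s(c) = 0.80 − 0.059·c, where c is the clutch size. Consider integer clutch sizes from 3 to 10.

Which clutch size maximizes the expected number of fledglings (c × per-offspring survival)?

7

Expected fledglings = c × s(c):
  c=3: 3 × 0.623 = 1.869
  c=4: 4 × 0.564 = 2.256
  c=5: 5 × 0.505 = 2.525
  c=6: 6 × 0.446 = 2.676
  c=7: 7 × 0.387 = 2.709
  c=8: 8 × 0.328 = 2.624
  c=9: 9 × 0.269 = 2.421
  c=10: 10 × 0.210 = 2.100
Maximum at c = 7 (2.709 fledglings).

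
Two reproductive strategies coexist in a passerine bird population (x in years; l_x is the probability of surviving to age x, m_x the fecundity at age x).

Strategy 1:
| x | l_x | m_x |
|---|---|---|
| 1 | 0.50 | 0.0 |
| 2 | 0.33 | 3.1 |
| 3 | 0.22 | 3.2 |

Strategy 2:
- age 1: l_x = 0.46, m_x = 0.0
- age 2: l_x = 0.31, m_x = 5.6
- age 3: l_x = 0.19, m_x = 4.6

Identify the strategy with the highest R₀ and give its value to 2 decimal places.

2.61

Strategy 1: R₀ = 0.50×0.0 + 0.33×3.1 + 0.22×3.2 = 1.7270
Strategy 2: R₀ = 0.46×0.0 + 0.31×5.6 + 0.19×4.6 = 2.6100
Highest R₀: strategy 2 with 2.6100.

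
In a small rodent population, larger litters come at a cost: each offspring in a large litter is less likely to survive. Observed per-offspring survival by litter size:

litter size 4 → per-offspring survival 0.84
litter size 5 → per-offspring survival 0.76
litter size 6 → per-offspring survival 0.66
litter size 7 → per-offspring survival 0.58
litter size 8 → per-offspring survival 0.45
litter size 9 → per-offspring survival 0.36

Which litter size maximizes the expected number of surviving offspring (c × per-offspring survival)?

Expected surviving offspring = c × s(c):
  c=4: 4 × 0.84 = 3.360
  c=5: 5 × 0.76 = 3.800
  c=6: 6 × 0.66 = 3.960
  c=7: 7 × 0.58 = 4.060
  c=8: 8 × 0.45 = 3.600
  c=9: 9 × 0.36 = 3.240
Maximum at c = 7 (4.060 surviving offspring).

7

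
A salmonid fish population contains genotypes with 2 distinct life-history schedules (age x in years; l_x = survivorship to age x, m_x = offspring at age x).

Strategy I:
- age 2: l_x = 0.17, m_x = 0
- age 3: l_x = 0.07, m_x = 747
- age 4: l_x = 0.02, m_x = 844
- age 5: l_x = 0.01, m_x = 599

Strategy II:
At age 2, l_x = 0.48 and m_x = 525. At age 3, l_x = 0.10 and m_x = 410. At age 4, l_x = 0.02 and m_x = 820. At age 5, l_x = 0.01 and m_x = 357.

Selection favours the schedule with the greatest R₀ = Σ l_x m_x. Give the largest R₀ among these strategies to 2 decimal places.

312.97

Strategy I: R₀ = 0.17×0 + 0.07×747 + 0.02×844 + 0.01×599 = 75.1600
Strategy II: R₀ = 0.48×525 + 0.10×410 + 0.02×820 + 0.01×357 = 312.9700
Highest R₀: strategy II with 312.9700.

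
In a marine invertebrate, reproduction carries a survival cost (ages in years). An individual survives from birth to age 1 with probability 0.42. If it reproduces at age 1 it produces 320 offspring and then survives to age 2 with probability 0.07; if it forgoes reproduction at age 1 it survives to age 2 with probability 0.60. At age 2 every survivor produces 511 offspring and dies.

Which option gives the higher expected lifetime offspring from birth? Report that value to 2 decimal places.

breed at age 1: R₀ = 0.42 × (320 + 0.07 × 511) = 0.42 × 355.7700 = 149.4234
delay to age 2: R₀ = 0.42 × (0.60 × 511) = 0.42 × 306.6000 = 128.7720
Higher: breed at age 1 (149.4234).

149.42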